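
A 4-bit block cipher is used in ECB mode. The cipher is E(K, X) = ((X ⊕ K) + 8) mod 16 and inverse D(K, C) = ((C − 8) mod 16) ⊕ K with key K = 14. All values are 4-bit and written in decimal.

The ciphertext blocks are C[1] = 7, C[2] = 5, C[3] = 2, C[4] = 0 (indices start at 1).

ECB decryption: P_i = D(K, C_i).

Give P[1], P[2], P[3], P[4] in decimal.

P[1] = 1, P[2] = 3, P[3] = 4, P[4] = 6

P[1]: D(K, 7) = 1.
P[2]: D(K, 5) = 3.
P[3]: D(K, 2) = 4.
P[4]: D(K, 0) = 6.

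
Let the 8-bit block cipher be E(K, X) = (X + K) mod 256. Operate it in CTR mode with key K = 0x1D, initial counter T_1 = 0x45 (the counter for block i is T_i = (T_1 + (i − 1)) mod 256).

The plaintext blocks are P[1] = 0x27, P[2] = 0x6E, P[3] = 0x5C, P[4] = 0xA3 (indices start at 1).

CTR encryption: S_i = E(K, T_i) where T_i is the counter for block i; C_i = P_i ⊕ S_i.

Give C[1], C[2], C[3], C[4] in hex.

C[1]: T = 0x45, S = E(K, T) = 0x62; 0x27 ⊕ 0x62 = 0x45.
C[2]: T = 0x46, S = E(K, T) = 0x63; 0x6E ⊕ 0x63 = 0x0D.
C[3]: T = 0x47, S = E(K, T) = 0x64; 0x5C ⊕ 0x64 = 0x38.
C[4]: T = 0x48, S = E(K, T) = 0x65; 0xA3 ⊕ 0x65 = 0xC6.

C[1] = 0x45, C[2] = 0x0D, C[3] = 0x38, C[4] = 0xC6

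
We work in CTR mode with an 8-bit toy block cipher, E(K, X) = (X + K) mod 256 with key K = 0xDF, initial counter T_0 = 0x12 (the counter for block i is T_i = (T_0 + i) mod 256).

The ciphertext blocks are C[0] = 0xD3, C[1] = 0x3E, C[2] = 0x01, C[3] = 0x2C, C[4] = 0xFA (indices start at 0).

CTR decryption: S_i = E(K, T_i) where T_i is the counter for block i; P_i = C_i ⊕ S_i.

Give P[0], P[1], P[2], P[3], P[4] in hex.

P[0]: T = 0x12, S = E(K, T) = 0xF1; 0xD3 ⊕ 0xF1 = 0x22.
P[1]: T = 0x13, S = E(K, T) = 0xF2; 0x3E ⊕ 0xF2 = 0xCC.
P[2]: T = 0x14, S = E(K, T) = 0xF3; 0x01 ⊕ 0xF3 = 0xF2.
P[3]: T = 0x15, S = E(K, T) = 0xF4; 0x2C ⊕ 0xF4 = 0xD8.
P[4]: T = 0x16, S = E(K, T) = 0xF5; 0xFA ⊕ 0xF5 = 0x0F.

P[0] = 0x22, P[1] = 0xCC, P[2] = 0xF2, P[3] = 0xD8, P[4] = 0x0F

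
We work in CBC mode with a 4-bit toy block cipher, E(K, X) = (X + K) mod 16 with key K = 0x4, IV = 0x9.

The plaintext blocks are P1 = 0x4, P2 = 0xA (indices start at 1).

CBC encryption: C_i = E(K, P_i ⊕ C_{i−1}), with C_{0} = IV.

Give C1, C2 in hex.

C1 = 0x1, C2 = 0xF

C1: P1 ⊕ 0x9 = 0xD; E(K, 0xD) = 0x1.
C2: P2 ⊕ 0x1 = 0xB; E(K, 0xB) = 0xF.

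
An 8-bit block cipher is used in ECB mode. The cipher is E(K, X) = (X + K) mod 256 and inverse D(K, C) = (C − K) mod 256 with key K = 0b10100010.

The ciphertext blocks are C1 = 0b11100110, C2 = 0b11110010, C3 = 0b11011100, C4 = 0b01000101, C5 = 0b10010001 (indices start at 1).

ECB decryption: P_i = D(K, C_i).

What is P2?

P2: D(K, 0b11110010) = 0b01010000.

P2 = 0b01010000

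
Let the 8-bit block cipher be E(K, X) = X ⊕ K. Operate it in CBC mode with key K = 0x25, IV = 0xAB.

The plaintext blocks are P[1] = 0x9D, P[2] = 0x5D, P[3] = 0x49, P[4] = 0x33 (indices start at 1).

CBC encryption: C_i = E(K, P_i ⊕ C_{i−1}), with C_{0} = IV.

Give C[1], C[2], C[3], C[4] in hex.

C[1]: P[1] ⊕ 0xAB = 0x36; E(K, 0x36) = 0x13.
C[2]: P[2] ⊕ 0x13 = 0x4E; E(K, 0x4E) = 0x6B.
C[3]: P[3] ⊕ 0x6B = 0x22; E(K, 0x22) = 0x07.
C[4]: P[4] ⊕ 0x07 = 0x34; E(K, 0x34) = 0x11.

C[1] = 0x13, C[2] = 0x6B, C[3] = 0x07, C[4] = 0x11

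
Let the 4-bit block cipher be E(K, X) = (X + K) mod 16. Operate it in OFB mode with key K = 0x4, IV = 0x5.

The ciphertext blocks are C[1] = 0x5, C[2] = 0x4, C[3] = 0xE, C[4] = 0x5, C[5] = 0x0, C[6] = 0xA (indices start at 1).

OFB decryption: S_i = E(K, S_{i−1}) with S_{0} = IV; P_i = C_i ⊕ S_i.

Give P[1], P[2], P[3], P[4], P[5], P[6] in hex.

P[1]: S = E(K, 0x5) = 0x9; 0x5 ⊕ 0x9 = 0xC.
P[2]: S = E(K, 0x9) = 0xD; 0x4 ⊕ 0xD = 0x9.
P[3]: S = E(K, 0xD) = 0x1; 0xE ⊕ 0x1 = 0xF.
P[4]: S = E(K, 0x1) = 0x5; 0x5 ⊕ 0x5 = 0x0.
P[5]: S = E(K, 0x5) = 0x9; 0x0 ⊕ 0x9 = 0x9.
P[6]: S = E(K, 0x9) = 0xD; 0xA ⊕ 0xD = 0x7.

P[1] = 0xC, P[2] = 0x9, P[3] = 0xF, P[4] = 0x0, P[5] = 0x9, P[6] = 0x7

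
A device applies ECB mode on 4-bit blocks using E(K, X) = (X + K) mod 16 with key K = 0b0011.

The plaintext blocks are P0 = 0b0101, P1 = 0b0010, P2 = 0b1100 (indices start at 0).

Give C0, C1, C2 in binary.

ECB encryption: C_i = E(K, P_i).
C0: E(K, 0b0101) = 0b1000.
C1: E(K, 0b0010) = 0b0101.
C2: E(K, 0b1100) = 0b1111.

C0 = 0b1000, C1 = 0b0101, C2 = 0b1111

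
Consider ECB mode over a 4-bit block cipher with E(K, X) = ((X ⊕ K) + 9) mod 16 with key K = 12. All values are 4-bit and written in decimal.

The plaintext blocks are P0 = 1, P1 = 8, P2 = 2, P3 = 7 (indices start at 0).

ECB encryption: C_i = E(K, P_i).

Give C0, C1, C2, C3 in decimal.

C0: E(K, 1) = 6.
C1: E(K, 8) = 13.
C2: E(K, 2) = 7.
C3: E(K, 7) = 4.

C0 = 6, C1 = 13, C2 = 7, C3 = 4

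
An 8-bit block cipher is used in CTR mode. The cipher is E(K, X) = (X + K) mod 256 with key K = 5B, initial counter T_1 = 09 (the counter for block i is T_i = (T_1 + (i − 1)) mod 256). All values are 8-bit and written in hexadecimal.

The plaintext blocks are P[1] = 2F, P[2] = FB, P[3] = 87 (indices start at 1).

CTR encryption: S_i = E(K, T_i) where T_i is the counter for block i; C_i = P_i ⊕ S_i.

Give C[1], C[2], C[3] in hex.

C[1] = 4B, C[2] = 9E, C[3] = E1

C[1]: T = 09, S = E(K, T) = 64; 2F ⊕ 64 = 4B.
C[2]: T = 0A, S = E(K, T) = 65; FB ⊕ 65 = 9E.
C[3]: T = 0B, S = E(K, T) = 66; 87 ⊕ 66 = E1.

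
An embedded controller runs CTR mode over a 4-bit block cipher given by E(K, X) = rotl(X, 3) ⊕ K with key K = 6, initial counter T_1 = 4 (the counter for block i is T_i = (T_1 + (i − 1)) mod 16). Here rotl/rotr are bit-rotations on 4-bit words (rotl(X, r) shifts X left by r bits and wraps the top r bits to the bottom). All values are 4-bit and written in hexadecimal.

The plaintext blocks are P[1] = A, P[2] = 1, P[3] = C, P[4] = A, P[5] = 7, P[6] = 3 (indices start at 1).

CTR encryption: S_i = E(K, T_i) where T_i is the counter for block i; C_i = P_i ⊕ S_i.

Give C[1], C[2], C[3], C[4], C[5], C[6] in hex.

C[1]: T = 4, S = E(K, T) = 4; A ⊕ 4 = E.
C[2]: T = 5, S = E(K, T) = C; 1 ⊕ C = D.
C[3]: T = 6, S = E(K, T) = 5; C ⊕ 5 = 9.
C[4]: T = 7, S = E(K, T) = D; A ⊕ D = 7.
C[5]: T = 8, S = E(K, T) = 2; 7 ⊕ 2 = 5.
C[6]: T = 9, S = E(K, T) = A; 3 ⊕ A = 9.

C[1] = E, C[2] = D, C[3] = 9, C[4] = 7, C[5] = 5, C[6] = 9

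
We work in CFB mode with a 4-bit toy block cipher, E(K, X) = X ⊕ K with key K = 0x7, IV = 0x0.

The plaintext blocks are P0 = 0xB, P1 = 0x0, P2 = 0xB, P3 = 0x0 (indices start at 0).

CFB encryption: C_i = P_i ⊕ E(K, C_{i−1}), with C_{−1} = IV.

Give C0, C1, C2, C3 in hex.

C0: E(K, 0x0) = 0x7; 0xB ⊕ 0x7 = 0xC.
C1: E(K, 0xC) = 0xB; 0x0 ⊕ 0xB = 0xB.
C2: E(K, 0xB) = 0xC; 0xB ⊕ 0xC = 0x7.
C3: E(K, 0x7) = 0x0; 0x0 ⊕ 0x0 = 0x0.

C0 = 0xC, C1 = 0xB, C2 = 0x7, C3 = 0x0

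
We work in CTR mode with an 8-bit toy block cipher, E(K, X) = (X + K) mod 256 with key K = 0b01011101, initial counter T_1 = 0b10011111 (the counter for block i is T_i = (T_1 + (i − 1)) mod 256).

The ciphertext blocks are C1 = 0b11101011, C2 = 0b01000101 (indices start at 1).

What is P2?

CTR decryption: S_i = E(K, T_i) where T_i is the counter for block i; P_i = C_i ⊕ S_i.
P2: T = 0b10100000, S = E(K, T) = 0b11111101; 0b01000101 ⊕ 0b11111101 = 0b10111000.

P2 = 0b10111000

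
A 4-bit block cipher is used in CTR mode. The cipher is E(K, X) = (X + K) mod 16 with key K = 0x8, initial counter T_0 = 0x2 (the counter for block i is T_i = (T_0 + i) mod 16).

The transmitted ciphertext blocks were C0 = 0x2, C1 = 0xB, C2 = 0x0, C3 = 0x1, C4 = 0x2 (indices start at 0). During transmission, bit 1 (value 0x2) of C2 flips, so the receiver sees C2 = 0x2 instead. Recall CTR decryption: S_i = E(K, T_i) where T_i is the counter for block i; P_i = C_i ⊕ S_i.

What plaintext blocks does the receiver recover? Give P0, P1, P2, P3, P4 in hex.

Only C2 changed, to 0x2. In CTR, a change in C_i flips the same bit in P_i only; the keystream is unaffected. Decrypting the received ciphertext:
P0: T = 0x2, S = E(K, T) = 0xA; 0x2 ⊕ 0xA = 0x8.
P1: T = 0x3, S = E(K, T) = 0xB; 0xB ⊕ 0xB = 0x0.
P2: T = 0x4, S = E(K, T) = 0xC; 0x2 ⊕ 0xC = 0xE.
P3: T = 0x5, S = E(K, T) = 0xD; 0x1 ⊕ 0xD = 0xC.
P4: T = 0x6, S = E(K, T) = 0xE; 0x2 ⊕ 0xE = 0xC.
Blocks that differ from the original plaintext: P2.

P0 = 0x8, P1 = 0x0, P2 = 0xE, P3 = 0xC, P4 = 0xC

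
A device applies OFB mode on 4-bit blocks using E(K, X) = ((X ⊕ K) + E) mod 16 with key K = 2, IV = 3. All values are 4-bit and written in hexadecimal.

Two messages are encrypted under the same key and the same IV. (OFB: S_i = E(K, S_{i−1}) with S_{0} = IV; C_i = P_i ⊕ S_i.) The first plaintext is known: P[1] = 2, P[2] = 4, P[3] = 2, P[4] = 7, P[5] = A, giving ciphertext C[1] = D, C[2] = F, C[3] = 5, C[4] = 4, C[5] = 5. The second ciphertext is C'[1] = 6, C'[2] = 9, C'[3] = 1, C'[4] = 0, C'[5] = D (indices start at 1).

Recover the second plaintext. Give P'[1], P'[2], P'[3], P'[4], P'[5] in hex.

P'[1] = 9, P'[2] = 2, P'[3] = 6, P'[4] = 3, P'[5] = 2

In OFB with a reused IV, both messages share the same keystream S_i, so C_i ⊕ C'_i = P_i ⊕ P'_i and thus P'_i = P_i ⊕ C_i ⊕ C'_i.
P'[1]: 2 ⊕ D ⊕ 6 = 9.
P'[2]: 4 ⊕ F ⊕ 9 = 2.
P'[3]: 2 ⊕ 5 ⊕ 1 = 6.
P'[4]: 7 ⊕ 4 ⊕ 0 = 3.
P'[5]: A ⊕ 5 ⊕ D = 2.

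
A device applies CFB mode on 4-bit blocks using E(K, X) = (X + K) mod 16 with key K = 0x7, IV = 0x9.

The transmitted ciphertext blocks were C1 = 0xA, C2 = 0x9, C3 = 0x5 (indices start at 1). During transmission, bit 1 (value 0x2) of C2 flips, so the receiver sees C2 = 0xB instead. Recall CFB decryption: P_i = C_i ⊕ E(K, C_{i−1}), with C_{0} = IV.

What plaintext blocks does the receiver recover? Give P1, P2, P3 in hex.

Only C2 changed, to 0xB. In CFB, a change in C_i flips the same bit in P_i and garbles P_{i+1}. Decrypting the received ciphertext:
P1: E(K, 0x9) = 0x0; 0xA ⊕ 0x0 = 0xA.
P2: E(K, 0xA) = 0x1; 0xB ⊕ 0x1 = 0xA.
P3: E(K, 0xB) = 0x2; 0x5 ⊕ 0x2 = 0x7.
Blocks that differ from the original plaintext: P2, P3.

P1 = 0xA, P2 = 0xA, P3 = 0x7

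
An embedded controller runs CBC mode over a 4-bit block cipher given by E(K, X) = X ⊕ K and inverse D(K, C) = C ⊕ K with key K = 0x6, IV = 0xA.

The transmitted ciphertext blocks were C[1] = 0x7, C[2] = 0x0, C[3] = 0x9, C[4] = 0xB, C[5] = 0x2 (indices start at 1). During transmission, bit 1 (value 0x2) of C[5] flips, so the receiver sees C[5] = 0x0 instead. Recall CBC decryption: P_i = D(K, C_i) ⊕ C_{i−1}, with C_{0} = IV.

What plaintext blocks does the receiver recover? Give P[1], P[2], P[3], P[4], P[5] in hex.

P[1] = 0xB, P[2] = 0x1, P[3] = 0xF, P[4] = 0x4, P[5] = 0xD

Only C[5] changed, to 0x0. In CBC, a change in C_i garbles P_i and flips the same bit in P_{i+1}. Decrypting the received ciphertext:
P[1]: D(K, 0x7) = 0x1; 0x1 ⊕ 0xA = 0xB.
P[2]: D(K, 0x0) = 0x6; 0x6 ⊕ 0x7 = 0x1.
P[3]: D(K, 0x9) = 0xF; 0xF ⊕ 0x0 = 0xF.
P[4]: D(K, 0xB) = 0xD; 0xD ⊕ 0x9 = 0x4.
P[5]: D(K, 0x0) = 0x6; 0x6 ⊕ 0xB = 0xD.
Blocks that differ from the original plaintext: P[5].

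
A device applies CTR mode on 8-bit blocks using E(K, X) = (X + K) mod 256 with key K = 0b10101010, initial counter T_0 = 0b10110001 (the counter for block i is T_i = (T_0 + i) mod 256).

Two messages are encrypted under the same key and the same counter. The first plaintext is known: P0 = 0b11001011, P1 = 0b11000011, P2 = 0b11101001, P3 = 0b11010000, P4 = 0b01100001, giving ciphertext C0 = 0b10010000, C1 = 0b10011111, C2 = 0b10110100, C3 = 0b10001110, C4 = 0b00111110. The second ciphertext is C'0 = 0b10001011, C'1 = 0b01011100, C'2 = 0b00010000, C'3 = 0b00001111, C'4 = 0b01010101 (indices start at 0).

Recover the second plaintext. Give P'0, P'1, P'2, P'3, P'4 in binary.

P'0 = 0b11010000, P'1 = 0b00000000, P'2 = 0b01001101, P'3 = 0b01010001, P'4 = 0b00001010

In CTR with a reused counter, both messages share the same keystream S_i, so C_i ⊕ C'_i = P_i ⊕ P'_i and thus P'_i = P_i ⊕ C_i ⊕ C'_i.
P'0: 0b11001011 ⊕ 0b10010000 ⊕ 0b10001011 = 0b11010000.
P'1: 0b11000011 ⊕ 0b10011111 ⊕ 0b01011100 = 0b00000000.
P'2: 0b11101001 ⊕ 0b10110100 ⊕ 0b00010000 = 0b01001101.
P'3: 0b11010000 ⊕ 0b10001110 ⊕ 0b00001111 = 0b01010001.
P'4: 0b01100001 ⊕ 0b00111110 ⊕ 0b01010101 = 0b00001010.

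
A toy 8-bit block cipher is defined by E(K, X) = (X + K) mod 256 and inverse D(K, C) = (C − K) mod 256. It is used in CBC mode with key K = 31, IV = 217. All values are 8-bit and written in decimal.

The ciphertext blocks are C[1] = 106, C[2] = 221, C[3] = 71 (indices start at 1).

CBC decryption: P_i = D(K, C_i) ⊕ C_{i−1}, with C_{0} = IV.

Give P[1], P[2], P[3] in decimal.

P[1]: D(K, 106) = 75; 75 ⊕ 217 = 146.
P[2]: D(K, 221) = 190; 190 ⊕ 106 = 212.
P[3]: D(K, 71) = 40; 40 ⊕ 221 = 245.

P[1] = 146, P[2] = 212, P[3] = 245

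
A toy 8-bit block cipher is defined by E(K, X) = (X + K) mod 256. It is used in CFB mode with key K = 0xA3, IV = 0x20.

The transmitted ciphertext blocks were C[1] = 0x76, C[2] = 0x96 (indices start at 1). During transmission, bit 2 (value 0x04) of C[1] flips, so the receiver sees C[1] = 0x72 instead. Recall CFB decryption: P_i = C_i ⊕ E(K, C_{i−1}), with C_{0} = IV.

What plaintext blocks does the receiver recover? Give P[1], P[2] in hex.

P[1] = 0xB1, P[2] = 0x83

Only C[1] changed, to 0x72. In CFB, a change in C_i flips the same bit in P_i and garbles P_{i+1}. Decrypting the received ciphertext:
P[1]: E(K, 0x20) = 0xC3; 0x72 ⊕ 0xC3 = 0xB1.
P[2]: E(K, 0x72) = 0x15; 0x96 ⊕ 0x15 = 0x83.
Blocks that differ from the original plaintext: P[1], P[2].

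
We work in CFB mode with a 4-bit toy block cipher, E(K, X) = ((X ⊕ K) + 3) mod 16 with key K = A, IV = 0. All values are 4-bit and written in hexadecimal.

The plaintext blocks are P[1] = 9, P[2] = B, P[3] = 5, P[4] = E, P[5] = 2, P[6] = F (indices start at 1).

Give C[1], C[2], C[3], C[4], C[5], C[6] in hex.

CFB encryption: C_i = P_i ⊕ E(K, C_{i−1}), with C_{0} = IV.
C[1]: E(K, 0) = D; 9 ⊕ D = 4.
C[2]: E(K, 4) = 1; B ⊕ 1 = A.
C[3]: E(K, A) = 3; 5 ⊕ 3 = 6.
C[4]: E(K, 6) = F; E ⊕ F = 1.
C[5]: E(K, 1) = E; 2 ⊕ E = C.
C[6]: E(K, C) = 9; F ⊕ 9 = 6.

C[1] = 4, C[2] = A, C[3] = 6, C[4] = 1, C[5] = C, C[6] = 6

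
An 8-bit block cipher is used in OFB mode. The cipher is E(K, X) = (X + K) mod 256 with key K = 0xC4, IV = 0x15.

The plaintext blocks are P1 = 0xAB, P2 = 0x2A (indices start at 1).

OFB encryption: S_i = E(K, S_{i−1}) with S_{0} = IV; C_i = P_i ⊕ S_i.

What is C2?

C2 = 0xB7

C1: S = E(K, 0x15) = 0xD9; 0xAB ⊕ 0xD9 = 0x72.
C2: S = E(K, 0xD9) = 0x9D; 0x2A ⊕ 0x9D = 0xB7.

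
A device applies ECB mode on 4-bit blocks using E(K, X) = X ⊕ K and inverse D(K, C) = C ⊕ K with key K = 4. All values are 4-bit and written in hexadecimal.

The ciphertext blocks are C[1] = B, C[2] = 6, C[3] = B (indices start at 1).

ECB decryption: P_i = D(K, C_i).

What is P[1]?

P[1]: D(K, B) = F.

P[1] = F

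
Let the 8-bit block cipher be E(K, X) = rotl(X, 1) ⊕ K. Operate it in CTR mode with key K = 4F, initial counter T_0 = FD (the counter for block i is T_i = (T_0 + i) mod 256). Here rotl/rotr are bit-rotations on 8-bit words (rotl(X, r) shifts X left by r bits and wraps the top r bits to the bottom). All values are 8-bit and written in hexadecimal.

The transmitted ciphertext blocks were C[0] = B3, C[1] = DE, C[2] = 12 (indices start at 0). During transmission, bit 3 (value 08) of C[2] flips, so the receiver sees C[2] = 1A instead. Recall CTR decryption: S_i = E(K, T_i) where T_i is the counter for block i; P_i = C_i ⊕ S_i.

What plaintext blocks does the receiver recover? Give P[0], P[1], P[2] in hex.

P[0] = 07, P[1] = 6C, P[2] = AA

Only C[2] changed, to 1A. In CTR, a change in C_i flips the same bit in P_i only; the keystream is unaffected. Decrypting the received ciphertext:
P[0]: T = FD, S = E(K, T) = B4; B3 ⊕ B4 = 07.
P[1]: T = FE, S = E(K, T) = B2; DE ⊕ B2 = 6C.
P[2]: T = FF, S = E(K, T) = B0; 1A ⊕ B0 = AA.
Blocks that differ from the original plaintext: P[2].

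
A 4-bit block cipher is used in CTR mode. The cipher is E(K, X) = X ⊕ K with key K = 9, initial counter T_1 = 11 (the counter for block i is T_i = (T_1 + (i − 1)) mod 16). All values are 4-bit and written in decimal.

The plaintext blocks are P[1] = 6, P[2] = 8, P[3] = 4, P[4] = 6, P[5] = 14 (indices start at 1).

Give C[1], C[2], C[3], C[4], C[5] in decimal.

CTR encryption: S_i = E(K, T_i) where T_i is the counter for block i; C_i = P_i ⊕ S_i.
C[1]: T = 11, S = E(K, T) = 2; 6 ⊕ 2 = 4.
C[2]: T = 12, S = E(K, T) = 5; 8 ⊕ 5 = 13.
C[3]: T = 13, S = E(K, T) = 4; 4 ⊕ 4 = 0.
C[4]: T = 14, S = E(K, T) = 7; 6 ⊕ 7 = 1.
C[5]: T = 15, S = E(K, T) = 6; 14 ⊕ 6 = 8.

C[1] = 4, C[2] = 13, C[3] = 0, C[4] = 1, C[5] = 8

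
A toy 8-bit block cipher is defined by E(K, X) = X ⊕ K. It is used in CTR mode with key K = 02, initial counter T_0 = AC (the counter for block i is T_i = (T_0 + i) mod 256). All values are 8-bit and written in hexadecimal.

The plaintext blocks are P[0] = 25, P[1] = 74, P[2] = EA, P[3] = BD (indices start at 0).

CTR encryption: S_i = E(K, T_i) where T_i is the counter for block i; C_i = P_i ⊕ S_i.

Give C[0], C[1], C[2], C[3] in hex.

C[0]: T = AC, S = E(K, T) = AE; 25 ⊕ AE = 8B.
C[1]: T = AD, S = E(K, T) = AF; 74 ⊕ AF = DB.
C[2]: T = AE, S = E(K, T) = AC; EA ⊕ AC = 46.
C[3]: T = AF, S = E(K, T) = AD; BD ⊕ AD = 10.

C[0] = 8B, C[1] = DB, C[2] = 46, C[3] = 10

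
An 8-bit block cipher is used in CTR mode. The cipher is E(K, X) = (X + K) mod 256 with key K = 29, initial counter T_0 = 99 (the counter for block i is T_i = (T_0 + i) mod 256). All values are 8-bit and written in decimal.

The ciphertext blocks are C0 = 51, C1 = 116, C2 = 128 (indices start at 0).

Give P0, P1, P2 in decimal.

P0 = 179, P1 = 245, P2 = 2

CTR decryption: S_i = E(K, T_i) where T_i is the counter for block i; P_i = C_i ⊕ S_i.
P0: T = 99, S = E(K, T) = 128; 51 ⊕ 128 = 179.
P1: T = 100, S = E(K, T) = 129; 116 ⊕ 129 = 245.
P2: T = 101, S = E(K, T) = 130; 128 ⊕ 130 = 2.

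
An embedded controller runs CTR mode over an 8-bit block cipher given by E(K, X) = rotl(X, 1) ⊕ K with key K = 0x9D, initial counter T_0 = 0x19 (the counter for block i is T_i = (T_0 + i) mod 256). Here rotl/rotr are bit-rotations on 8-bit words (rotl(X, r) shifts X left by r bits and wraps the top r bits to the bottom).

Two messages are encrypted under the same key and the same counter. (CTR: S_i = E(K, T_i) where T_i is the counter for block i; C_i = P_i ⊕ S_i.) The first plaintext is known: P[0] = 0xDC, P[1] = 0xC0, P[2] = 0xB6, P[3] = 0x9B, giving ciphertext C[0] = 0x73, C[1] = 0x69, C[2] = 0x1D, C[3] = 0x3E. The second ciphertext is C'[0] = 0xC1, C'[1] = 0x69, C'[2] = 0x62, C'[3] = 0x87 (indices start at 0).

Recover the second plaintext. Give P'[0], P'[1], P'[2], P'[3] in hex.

In CTR with a reused counter, both messages share the same keystream S_i, so C_i ⊕ C'_i = P_i ⊕ P'_i and thus P'_i = P_i ⊕ C_i ⊕ C'_i.
P'[0]: 0xDC ⊕ 0x73 ⊕ 0xC1 = 0x6E.
P'[1]: 0xC0 ⊕ 0x69 ⊕ 0x69 = 0xC0.
P'[2]: 0xB6 ⊕ 0x1D ⊕ 0x62 = 0xC9.
P'[3]: 0x9B ⊕ 0x3E ⊕ 0x87 = 0x22.

P'[0] = 0x6E, P'[1] = 0xC0, P'[2] = 0xC9, P'[3] = 0x22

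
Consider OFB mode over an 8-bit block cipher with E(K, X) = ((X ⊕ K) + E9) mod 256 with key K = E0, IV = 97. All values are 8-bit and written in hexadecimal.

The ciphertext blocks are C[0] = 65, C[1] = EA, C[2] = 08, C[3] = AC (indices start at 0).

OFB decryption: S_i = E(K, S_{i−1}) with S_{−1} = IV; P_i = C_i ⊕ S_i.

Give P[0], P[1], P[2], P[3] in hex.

P[0] = 05, P[1] = 83, P[2] = 7A, P[3] = D7

P[0]: S = E(K, 97) = 60; 65 ⊕ 60 = 05.
P[1]: S = E(K, 60) = 69; EA ⊕ 69 = 83.
P[2]: S = E(K, 69) = 72; 08 ⊕ 72 = 7A.
P[3]: S = E(K, 72) = 7B; AC ⊕ 7B = D7.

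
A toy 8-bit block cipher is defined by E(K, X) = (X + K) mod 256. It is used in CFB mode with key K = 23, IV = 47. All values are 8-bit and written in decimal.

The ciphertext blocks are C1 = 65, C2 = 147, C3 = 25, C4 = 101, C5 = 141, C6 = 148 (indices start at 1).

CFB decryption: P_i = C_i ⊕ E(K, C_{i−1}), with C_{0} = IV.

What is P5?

P5: E(K, 101) = 124; 141 ⊕ 124 = 241.

P5 = 241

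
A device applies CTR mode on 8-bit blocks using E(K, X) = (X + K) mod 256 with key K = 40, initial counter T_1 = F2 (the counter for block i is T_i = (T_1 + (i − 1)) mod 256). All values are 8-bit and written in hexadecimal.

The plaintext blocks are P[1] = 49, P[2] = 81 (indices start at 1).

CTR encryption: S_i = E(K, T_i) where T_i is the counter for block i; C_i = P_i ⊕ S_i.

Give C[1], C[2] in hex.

C[1] = 7B, C[2] = B2

C[1]: T = F2, S = E(K, T) = 32; 49 ⊕ 32 = 7B.
C[2]: T = F3, S = E(K, T) = 33; 81 ⊕ 33 = B2.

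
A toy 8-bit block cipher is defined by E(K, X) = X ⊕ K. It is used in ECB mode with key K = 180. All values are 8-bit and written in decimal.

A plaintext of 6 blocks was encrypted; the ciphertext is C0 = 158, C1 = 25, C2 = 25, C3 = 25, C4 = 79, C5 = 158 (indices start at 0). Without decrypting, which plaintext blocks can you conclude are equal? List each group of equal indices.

P0 = P5; P1 = P2 = P3

ECB encrypts each block independently with the same key, so equal ciphertext blocks imply equal plaintext blocks.
C0 = C5 = 158, so P0 = P5.
C1 = C2 = C3 = 25, so P1 = P2 = P3.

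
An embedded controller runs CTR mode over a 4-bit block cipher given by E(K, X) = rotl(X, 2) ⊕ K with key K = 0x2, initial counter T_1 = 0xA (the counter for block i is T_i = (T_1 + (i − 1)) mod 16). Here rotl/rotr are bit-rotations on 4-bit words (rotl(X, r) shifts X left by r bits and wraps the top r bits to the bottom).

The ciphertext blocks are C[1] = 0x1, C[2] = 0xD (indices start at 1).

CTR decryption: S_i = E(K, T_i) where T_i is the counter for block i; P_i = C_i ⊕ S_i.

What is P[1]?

P[1] = 0x9

P[1]: T = 0xA, S = E(K, T) = 0x8; 0x1 ⊕ 0x8 = 0x9.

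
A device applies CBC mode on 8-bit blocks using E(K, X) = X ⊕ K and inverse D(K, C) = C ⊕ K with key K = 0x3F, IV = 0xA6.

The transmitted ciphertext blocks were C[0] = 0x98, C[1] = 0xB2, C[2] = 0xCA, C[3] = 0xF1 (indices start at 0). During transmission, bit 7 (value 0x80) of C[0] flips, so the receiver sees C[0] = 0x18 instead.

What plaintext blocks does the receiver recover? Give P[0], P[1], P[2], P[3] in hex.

CBC decryption: P_i = D(K, C_i) ⊕ C_{i−1}, with C_{−1} = IV.
Only C[0] changed, to 0x18. In CBC, a change in C_i garbles P_i and flips the same bit in P_{i+1}. Decrypting the received ciphertext:
P[0]: D(K, 0x18) = 0x27; 0x27 ⊕ 0xA6 = 0x81.
P[1]: D(K, 0xB2) = 0x8D; 0x8D ⊕ 0x18 = 0x95.
P[2]: D(K, 0xCA) = 0xF5; 0xF5 ⊕ 0xB2 = 0x47.
P[3]: D(K, 0xF1) = 0xCE; 0xCE ⊕ 0xCA = 0x04.
Blocks that differ from the original plaintext: P[0], P[1].

P[0] = 0x81, P[1] = 0x95, P[2] = 0x47, P[3] = 0x04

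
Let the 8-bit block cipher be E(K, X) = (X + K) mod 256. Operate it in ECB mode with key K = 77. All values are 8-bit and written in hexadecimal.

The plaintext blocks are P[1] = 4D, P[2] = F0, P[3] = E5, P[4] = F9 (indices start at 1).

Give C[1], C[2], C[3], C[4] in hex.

C[1] = C4, C[2] = 67, C[3] = 5C, C[4] = 70

ECB encryption: C_i = E(K, P_i).
C[1]: E(K, 4D) = C4.
C[2]: E(K, F0) = 67.
C[3]: E(K, E5) = 5C.
C[4]: E(K, F9) = 70.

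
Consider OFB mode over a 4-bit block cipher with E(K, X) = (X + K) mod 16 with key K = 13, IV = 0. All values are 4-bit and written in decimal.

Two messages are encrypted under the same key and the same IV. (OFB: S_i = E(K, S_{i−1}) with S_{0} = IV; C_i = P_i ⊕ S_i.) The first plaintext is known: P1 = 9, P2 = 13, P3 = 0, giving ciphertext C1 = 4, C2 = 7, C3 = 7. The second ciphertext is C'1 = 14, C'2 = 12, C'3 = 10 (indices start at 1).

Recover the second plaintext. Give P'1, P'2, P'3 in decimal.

P'1 = 3, P'2 = 6, P'3 = 13

In OFB with a reused IV, both messages share the same keystream S_i, so C_i ⊕ C'_i = P_i ⊕ P'_i and thus P'_i = P_i ⊕ C_i ⊕ C'_i.
P'1: 9 ⊕ 4 ⊕ 14 = 3.
P'2: 13 ⊕ 7 ⊕ 12 = 6.
P'3: 0 ⊕ 7 ⊕ 10 = 13.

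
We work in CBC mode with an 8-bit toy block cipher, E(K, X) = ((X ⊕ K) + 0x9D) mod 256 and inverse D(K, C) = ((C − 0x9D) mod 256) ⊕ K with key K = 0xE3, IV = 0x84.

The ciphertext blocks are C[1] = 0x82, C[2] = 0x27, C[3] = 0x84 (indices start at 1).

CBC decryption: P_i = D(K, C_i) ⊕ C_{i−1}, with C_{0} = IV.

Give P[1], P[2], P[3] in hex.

P[1] = 0x82, P[2] = 0xEB, P[3] = 0x23

P[1]: D(K, 0x82) = 0x06; 0x06 ⊕ 0x84 = 0x82.
P[2]: D(K, 0x27) = 0x69; 0x69 ⊕ 0x82 = 0xEB.
P[3]: D(K, 0x84) = 0x04; 0x04 ⊕ 0x27 = 0x23.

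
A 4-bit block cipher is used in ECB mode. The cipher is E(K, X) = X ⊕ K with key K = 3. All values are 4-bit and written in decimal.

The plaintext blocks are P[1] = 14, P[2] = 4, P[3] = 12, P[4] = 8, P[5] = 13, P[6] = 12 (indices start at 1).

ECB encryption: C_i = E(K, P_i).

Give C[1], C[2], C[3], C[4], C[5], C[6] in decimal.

C[1]: E(K, 14) = 13.
C[2]: E(K, 4) = 7.
C[3]: E(K, 12) = 15.
C[4]: E(K, 8) = 11.
C[5]: E(K, 13) = 14.
C[6]: E(K, 12) = 15.

C[1] = 13, C[2] = 7, C[3] = 15, C[4] = 11, C[5] = 14, C[6] = 15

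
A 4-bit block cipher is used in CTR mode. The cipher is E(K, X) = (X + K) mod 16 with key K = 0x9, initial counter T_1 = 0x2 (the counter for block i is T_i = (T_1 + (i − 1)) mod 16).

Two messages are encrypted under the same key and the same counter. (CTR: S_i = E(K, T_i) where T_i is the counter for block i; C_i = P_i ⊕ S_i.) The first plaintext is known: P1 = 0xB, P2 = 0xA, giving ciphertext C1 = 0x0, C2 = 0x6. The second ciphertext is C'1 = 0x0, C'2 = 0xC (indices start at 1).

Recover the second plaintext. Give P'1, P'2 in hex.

P'1 = 0xB, P'2 = 0x0

In CTR with a reused counter, both messages share the same keystream S_i, so C_i ⊕ C'_i = P_i ⊕ P'_i and thus P'_i = P_i ⊕ C_i ⊕ C'_i.
P'1: 0xB ⊕ 0x0 ⊕ 0x0 = 0xB.
P'2: 0xA ⊕ 0x6 ⊕ 0xC = 0x0.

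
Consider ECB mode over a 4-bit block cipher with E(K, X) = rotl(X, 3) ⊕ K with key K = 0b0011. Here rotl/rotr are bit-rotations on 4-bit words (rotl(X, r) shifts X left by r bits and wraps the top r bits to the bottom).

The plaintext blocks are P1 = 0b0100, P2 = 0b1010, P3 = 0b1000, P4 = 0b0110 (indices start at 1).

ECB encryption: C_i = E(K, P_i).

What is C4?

C4: E(K, 0b0110) = 0b0000.

C4 = 0b0000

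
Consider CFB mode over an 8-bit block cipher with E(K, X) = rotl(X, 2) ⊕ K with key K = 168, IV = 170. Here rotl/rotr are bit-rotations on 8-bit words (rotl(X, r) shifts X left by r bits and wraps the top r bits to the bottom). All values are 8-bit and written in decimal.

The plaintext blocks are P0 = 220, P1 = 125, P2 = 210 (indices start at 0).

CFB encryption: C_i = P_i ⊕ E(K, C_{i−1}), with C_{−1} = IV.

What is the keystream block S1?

C0: E(K, 170) = 2; 220 ⊕ 2 = 222.
C1: E(K, 222) = 211; 125 ⊕ 211 = 174.
So S1 = 211.

211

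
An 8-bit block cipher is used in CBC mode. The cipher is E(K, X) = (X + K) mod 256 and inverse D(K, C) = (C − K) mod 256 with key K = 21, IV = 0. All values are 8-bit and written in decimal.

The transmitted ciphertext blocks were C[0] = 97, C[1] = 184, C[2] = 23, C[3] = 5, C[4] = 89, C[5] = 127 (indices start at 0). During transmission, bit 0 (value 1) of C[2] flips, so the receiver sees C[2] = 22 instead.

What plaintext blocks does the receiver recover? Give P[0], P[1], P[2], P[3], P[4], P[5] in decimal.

CBC decryption: P_i = D(K, C_i) ⊕ C_{i−1}, with C_{−1} = IV.
Only C[2] changed, to 22. In CBC, a change in C_i garbles P_i and flips the same bit in P_{i+1}. Decrypting the received ciphertext:
P[0]: D(K, 97) = 76; 76 ⊕ 0 = 76.
P[1]: D(K, 184) = 163; 163 ⊕ 97 = 194.
P[2]: D(K, 22) = 1; 1 ⊕ 184 = 185.
P[3]: D(K, 5) = 240; 240 ⊕ 22 = 230.
P[4]: D(K, 89) = 68; 68 ⊕ 5 = 65.
P[5]: D(K, 127) = 106; 106 ⊕ 89 = 51.
Blocks that differ from the original plaintext: P[2], P[3].

P[0] = 76, P[1] = 194, P[2] = 185, P[3] = 230, P[4] = 65, P[5] = 51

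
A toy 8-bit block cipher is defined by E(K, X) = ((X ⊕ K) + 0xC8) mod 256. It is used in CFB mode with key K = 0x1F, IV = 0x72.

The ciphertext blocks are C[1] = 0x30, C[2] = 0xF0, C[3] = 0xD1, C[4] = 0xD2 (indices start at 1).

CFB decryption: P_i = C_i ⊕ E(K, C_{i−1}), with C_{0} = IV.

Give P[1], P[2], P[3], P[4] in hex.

P[1]: E(K, 0x72) = 0x35; 0x30 ⊕ 0x35 = 0x05.
P[2]: E(K, 0x30) = 0xF7; 0xF0 ⊕ 0xF7 = 0x07.
P[3]: E(K, 0xF0) = 0xB7; 0xD1 ⊕ 0xB7 = 0x66.
P[4]: E(K, 0xD1) = 0x96; 0xD2 ⊕ 0x96 = 0x44.

P[1] = 0x05, P[2] = 0x07, P[3] = 0x66, P[4] = 0x44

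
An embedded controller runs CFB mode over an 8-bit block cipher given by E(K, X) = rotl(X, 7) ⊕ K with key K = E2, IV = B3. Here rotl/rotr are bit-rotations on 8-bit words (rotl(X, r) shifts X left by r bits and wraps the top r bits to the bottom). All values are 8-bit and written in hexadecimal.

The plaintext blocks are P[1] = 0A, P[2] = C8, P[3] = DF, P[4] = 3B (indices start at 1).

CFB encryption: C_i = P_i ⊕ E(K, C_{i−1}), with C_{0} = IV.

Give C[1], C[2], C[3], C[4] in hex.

C[1]: E(K, B3) = 3B; 0A ⊕ 3B = 31.
C[2]: E(K, 31) = 7A; C8 ⊕ 7A = B2.
C[3]: E(K, B2) = BB; DF ⊕ BB = 64.
C[4]: E(K, 64) = D0; 3B ⊕ D0 = EB.

C[1] = 31, C[2] = B2, C[3] = 64, C[4] = EB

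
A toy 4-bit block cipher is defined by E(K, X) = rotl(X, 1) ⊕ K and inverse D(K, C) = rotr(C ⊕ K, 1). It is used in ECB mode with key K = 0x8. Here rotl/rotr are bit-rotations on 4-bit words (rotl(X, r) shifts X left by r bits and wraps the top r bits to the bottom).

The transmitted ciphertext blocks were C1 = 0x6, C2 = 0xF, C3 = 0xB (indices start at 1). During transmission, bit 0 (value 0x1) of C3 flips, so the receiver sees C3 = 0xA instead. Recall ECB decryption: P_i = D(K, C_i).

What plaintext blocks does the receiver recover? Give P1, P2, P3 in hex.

Only C3 changed, to 0xA. In ECB, a change in C_i affects only P_i. Decrypting the received ciphertext:
P1: D(K, 0x6) = 0x7.
P2: D(K, 0xF) = 0xB.
P3: D(K, 0xA) = 0x1.
Blocks that differ from the original plaintext: P3.

P1 = 0x7, P2 = 0xB, P3 = 0x1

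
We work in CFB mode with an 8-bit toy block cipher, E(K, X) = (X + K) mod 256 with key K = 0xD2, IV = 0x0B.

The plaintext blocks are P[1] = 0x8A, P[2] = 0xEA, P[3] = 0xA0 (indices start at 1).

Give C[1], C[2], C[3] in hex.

C[1] = 0x57, C[2] = 0xC3, C[3] = 0x35

CFB encryption: C_i = P_i ⊕ E(K, C_{i−1}), with C_{0} = IV.
C[1]: E(K, 0x0B) = 0xDD; 0x8A ⊕ 0xDD = 0x57.
C[2]: E(K, 0x57) = 0x29; 0xEA ⊕ 0x29 = 0xC3.
C[3]: E(K, 0xC3) = 0x95; 0xA0 ⊕ 0x95 = 0x35.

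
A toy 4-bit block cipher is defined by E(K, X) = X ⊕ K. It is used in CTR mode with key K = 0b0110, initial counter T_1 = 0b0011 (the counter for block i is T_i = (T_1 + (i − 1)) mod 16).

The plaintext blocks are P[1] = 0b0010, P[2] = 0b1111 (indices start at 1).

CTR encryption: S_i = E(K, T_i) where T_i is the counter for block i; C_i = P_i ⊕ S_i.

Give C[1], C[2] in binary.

C[1]: T = 0b0011, S = E(K, T) = 0b0101; 0b0010 ⊕ 0b0101 = 0b0111.
C[2]: T = 0b0100, S = E(K, T) = 0b0010; 0b1111 ⊕ 0b0010 = 0b1101.

C[1] = 0b0111, C[2] = 0b1101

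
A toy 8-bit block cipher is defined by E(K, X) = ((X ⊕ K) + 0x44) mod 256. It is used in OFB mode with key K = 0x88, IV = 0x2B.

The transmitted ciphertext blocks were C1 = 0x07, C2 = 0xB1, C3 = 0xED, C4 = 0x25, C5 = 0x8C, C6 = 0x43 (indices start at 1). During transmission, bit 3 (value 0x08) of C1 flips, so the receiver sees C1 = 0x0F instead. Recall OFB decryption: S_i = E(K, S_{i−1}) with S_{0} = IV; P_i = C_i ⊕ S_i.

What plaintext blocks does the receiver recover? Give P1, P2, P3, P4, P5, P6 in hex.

Only C1 changed, to 0x0F. In OFB, a change in C_i flips the same bit in P_i only; the keystream is unaffected. Decrypting the received ciphertext:
P1: S = E(K, 0x2B) = 0xE7; 0x0F ⊕ 0xE7 = 0xE8.
P2: S = E(K, 0xE7) = 0xB3; 0xB1 ⊕ 0xB3 = 0x02.
P3: S = E(K, 0xB3) = 0x7F; 0xED ⊕ 0x7F = 0x92.
P4: S = E(K, 0x7F) = 0x3B; 0x25 ⊕ 0x3B = 0x1E.
P5: S = E(K, 0x3B) = 0xF7; 0x8C ⊕ 0xF7 = 0x7B.
P6: S = E(K, 0xF7) = 0xC3; 0x43 ⊕ 0xC3 = 0x80.
Blocks that differ from the original plaintext: P1.

P1 = 0xE8, P2 = 0x02, P3 = 0x92, P4 = 0x1E, P5 = 0x7B, P6 = 0x80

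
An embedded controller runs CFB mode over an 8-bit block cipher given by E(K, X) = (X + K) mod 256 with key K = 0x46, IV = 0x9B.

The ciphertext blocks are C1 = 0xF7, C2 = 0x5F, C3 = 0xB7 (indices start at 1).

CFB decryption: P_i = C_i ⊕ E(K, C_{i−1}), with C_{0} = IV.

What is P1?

P1: E(K, 0x9B) = 0xE1; 0xF7 ⊕ 0xE1 = 0x16.

P1 = 0x16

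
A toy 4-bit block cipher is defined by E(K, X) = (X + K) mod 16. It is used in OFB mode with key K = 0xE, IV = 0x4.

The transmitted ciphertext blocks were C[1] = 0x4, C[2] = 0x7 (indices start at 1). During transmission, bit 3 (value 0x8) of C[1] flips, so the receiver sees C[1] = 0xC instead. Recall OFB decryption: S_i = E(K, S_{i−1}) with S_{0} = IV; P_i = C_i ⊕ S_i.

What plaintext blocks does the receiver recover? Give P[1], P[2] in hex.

Only C[1] changed, to 0xC. In OFB, a change in C_i flips the same bit in P_i only; the keystream is unaffected. Decrypting the received ciphertext:
P[1]: S = E(K, 0x4) = 0x2; 0xC ⊕ 0x2 = 0xE.
P[2]: S = E(K, 0x2) = 0x0; 0x7 ⊕ 0x0 = 0x7.
Blocks that differ from the original plaintext: P[1].

P[1] = 0xE, P[2] = 0x7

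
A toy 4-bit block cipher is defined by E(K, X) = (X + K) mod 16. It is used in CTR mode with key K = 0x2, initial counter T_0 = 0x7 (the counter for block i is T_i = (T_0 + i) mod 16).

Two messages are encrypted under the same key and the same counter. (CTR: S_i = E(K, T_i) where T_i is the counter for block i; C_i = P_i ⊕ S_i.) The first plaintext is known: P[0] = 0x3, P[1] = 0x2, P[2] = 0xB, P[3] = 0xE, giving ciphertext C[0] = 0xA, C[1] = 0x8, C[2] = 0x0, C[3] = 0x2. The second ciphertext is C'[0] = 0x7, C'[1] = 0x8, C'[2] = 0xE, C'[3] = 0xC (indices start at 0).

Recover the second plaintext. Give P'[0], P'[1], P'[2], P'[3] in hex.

In CTR with a reused counter, both messages share the same keystream S_i, so C_i ⊕ C'_i = P_i ⊕ P'_i and thus P'_i = P_i ⊕ C_i ⊕ C'_i.
P'[0]: 0x3 ⊕ 0xA ⊕ 0x7 = 0xE.
P'[1]: 0x2 ⊕ 0x8 ⊕ 0x8 = 0x2.
P'[2]: 0xB ⊕ 0x0 ⊕ 0xE = 0x5.
P'[3]: 0xE ⊕ 0x2 ⊕ 0xC = 0x0.

P'[0] = 0xE, P'[1] = 0x2, P'[2] = 0x5, P'[3] = 0x0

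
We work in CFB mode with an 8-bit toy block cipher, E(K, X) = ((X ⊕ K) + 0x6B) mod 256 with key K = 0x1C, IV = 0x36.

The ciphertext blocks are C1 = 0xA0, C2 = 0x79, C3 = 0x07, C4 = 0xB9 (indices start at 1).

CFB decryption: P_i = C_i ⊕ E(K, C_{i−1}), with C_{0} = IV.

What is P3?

P3: E(K, 0x79) = 0xD0; 0x07 ⊕ 0xD0 = 0xD7.

P3 = 0xD7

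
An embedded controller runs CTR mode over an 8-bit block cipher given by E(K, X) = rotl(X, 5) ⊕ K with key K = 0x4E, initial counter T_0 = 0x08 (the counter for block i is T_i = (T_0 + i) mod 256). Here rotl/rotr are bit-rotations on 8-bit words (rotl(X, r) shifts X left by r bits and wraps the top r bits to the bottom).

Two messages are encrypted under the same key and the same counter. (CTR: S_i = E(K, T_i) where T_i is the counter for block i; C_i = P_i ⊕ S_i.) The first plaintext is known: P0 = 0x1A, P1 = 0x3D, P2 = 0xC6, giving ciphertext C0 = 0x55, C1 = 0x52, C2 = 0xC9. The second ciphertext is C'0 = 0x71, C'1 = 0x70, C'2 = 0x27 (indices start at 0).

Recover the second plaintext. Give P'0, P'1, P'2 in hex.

In CTR with a reused counter, both messages share the same keystream S_i, so C_i ⊕ C'_i = P_i ⊕ P'_i and thus P'_i = P_i ⊕ C_i ⊕ C'_i.
P'0: 0x1A ⊕ 0x55 ⊕ 0x71 = 0x3E.
P'1: 0x3D ⊕ 0x52 ⊕ 0x70 = 0x1F.
P'2: 0xC6 ⊕ 0xC9 ⊕ 0x27 = 0x28.

P'0 = 0x3E, P'1 = 0x1F, P'2 = 0x28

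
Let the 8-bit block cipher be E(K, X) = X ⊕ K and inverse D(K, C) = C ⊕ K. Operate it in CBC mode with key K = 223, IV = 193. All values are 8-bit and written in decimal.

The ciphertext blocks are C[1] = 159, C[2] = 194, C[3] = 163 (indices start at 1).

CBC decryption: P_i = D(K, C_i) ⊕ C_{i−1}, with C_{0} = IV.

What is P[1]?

P[1] = 129

P[1]: D(K, 159) = 64; 64 ⊕ 193 = 129.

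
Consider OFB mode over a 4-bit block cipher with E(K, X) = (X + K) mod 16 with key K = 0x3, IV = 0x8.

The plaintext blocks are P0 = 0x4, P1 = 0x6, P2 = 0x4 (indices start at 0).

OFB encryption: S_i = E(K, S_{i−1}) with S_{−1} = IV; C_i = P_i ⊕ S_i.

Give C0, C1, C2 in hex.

C0 = 0xF, C1 = 0x8, C2 = 0x5

C0: S = E(K, 0x8) = 0xB; 0x4 ⊕ 0xB = 0xF.
C1: S = E(K, 0xB) = 0xE; 0x6 ⊕ 0xE = 0x8.
C2: S = E(K, 0xE) = 0x1; 0x4 ⊕ 0x1 = 0x5.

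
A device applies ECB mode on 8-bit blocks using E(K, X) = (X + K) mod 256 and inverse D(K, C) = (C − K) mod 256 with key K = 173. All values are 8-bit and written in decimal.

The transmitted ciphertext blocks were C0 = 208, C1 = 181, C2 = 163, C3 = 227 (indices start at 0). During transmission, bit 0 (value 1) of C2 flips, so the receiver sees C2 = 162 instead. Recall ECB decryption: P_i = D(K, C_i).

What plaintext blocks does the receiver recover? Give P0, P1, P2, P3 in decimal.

P0 = 35, P1 = 8, P2 = 245, P3 = 54

Only C2 changed, to 162. In ECB, a change in C_i affects only P_i. Decrypting the received ciphertext:
P0: D(K, 208) = 35.
P1: D(K, 181) = 8.
P2: D(K, 162) = 245.
P3: D(K, 227) = 54.
Blocks that differ from the original plaintext: P2.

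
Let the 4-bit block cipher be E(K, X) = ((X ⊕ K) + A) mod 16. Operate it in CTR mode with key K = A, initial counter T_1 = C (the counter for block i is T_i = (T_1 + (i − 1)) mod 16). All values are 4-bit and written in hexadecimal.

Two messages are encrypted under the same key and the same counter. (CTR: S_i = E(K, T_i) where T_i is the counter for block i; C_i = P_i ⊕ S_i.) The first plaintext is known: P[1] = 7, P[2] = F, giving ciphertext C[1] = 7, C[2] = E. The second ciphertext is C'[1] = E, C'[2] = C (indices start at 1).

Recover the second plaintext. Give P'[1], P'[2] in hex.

In CTR with a reused counter, both messages share the same keystream S_i, so C_i ⊕ C'_i = P_i ⊕ P'_i and thus P'_i = P_i ⊕ C_i ⊕ C'_i.
P'[1]: 7 ⊕ 7 ⊕ E = E.
P'[2]: F ⊕ E ⊕ C = D.

P'[1] = E, P'[2] = D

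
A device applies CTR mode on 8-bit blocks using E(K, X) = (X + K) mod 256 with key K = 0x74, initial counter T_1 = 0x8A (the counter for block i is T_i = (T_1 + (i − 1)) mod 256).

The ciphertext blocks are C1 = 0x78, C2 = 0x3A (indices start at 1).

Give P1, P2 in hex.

P1 = 0x86, P2 = 0xC5

CTR decryption: S_i = E(K, T_i) where T_i is the counter for block i; P_i = C_i ⊕ S_i.
P1: T = 0x8A, S = E(K, T) = 0xFE; 0x78 ⊕ 0xFE = 0x86.
P2: T = 0x8B, S = E(K, T) = 0xFF; 0x3A ⊕ 0xFF = 0xC5.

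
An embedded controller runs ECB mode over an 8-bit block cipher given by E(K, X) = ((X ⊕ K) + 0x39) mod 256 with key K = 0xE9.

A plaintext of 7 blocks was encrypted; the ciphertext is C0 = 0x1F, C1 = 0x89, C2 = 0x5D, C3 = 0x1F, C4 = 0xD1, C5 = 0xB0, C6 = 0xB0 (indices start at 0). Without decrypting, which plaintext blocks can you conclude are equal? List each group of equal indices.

P0 = P3; P5 = P6

ECB encrypts each block independently with the same key, so equal ciphertext blocks imply equal plaintext blocks.
C0 = C3 = 0x1F, so P0 = P3.
C5 = C6 = 0xB0, so P5 = P6.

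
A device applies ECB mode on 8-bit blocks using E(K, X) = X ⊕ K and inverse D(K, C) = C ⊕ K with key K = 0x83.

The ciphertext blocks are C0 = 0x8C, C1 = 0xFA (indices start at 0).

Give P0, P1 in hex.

ECB decryption: P_i = D(K, C_i).
P0: D(K, 0x8C) = 0x0F.
P1: D(K, 0xFA) = 0x79.

P0 = 0x0F, P1 = 0x79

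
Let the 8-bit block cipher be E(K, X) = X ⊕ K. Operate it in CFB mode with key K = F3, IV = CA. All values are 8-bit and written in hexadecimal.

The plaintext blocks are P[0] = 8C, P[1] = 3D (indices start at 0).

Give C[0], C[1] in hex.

C[0] = B5, C[1] = 7B

CFB encryption: C_i = P_i ⊕ E(K, C_{i−1}), with C_{−1} = IV.
C[0]: E(K, CA) = 39; 8C ⊕ 39 = B5.
C[1]: E(K, B5) = 46; 3D ⊕ 46 = 7B.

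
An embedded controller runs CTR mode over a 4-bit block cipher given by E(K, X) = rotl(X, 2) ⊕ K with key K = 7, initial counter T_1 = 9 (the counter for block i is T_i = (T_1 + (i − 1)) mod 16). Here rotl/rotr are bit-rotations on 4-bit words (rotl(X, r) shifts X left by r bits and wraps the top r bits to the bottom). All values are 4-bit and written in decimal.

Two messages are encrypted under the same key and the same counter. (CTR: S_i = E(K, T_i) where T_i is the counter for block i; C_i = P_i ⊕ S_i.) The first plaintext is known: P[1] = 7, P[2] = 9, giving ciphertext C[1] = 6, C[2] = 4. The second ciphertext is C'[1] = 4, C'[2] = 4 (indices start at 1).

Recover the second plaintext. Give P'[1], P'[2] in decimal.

P'[1] = 5, P'[2] = 9

In CTR with a reused counter, both messages share the same keystream S_i, so C_i ⊕ C'_i = P_i ⊕ P'_i and thus P'_i = P_i ⊕ C_i ⊕ C'_i.
P'[1]: 7 ⊕ 6 ⊕ 4 = 5.
P'[2]: 9 ⊕ 4 ⊕ 4 = 9.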